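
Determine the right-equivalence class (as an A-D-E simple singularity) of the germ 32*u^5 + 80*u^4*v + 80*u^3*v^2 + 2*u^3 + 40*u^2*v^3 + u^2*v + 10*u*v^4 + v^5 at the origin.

D_6

The Hessian of f at 0 has rank 0. Corank 2; j^3 = u^2*(2*u + v) has shape L^2 M (L != M), so D-series; mu = 6 gives D_6.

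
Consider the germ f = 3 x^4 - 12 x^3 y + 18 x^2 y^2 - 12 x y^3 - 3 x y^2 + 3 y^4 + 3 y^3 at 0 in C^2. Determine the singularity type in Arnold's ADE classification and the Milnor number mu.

Type D_5, Milnor number mu = 5.

The Hessian of f at 0 is [[0, 0], [0, 0]] with rank 0, so corank 2. A Groebner basis of the Jacobian ideal J(f) in C{x,y} is {x^3 - y^2/4, y^3, x*y - y^2}; counting standard monomials gives mu = 5. Corank 2; j^3 = -3*y^2*(x - y) has shape L^2 M (L != M), so D-series; mu = 5 gives D_5.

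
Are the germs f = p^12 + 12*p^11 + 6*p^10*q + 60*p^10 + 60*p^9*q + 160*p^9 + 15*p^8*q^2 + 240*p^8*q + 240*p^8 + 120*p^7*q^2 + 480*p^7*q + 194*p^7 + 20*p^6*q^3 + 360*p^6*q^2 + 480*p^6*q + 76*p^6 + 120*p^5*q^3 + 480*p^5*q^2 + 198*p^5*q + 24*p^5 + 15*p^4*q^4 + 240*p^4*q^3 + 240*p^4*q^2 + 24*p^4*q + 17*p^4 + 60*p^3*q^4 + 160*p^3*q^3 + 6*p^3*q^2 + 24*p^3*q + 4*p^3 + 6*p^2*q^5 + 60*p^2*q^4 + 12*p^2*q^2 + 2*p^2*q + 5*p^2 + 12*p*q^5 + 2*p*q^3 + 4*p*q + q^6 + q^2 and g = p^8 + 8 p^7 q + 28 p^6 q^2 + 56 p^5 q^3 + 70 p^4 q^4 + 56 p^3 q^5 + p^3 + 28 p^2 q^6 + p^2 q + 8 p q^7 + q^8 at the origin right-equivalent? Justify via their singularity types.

No.

The Hessian of f at 0 is [[10, 4], [4, 2]] with rank 2, so corank 0. A Groebner basis of the Jacobian ideal J(f) in C{p,q} is {p, q}; counting standard monomials gives mu = 1. Corank 0: nondegenerate Morse point, so A_1. The Hessian of g at 0 is [[0, 0], [0, 0]] with rank 0, so corank 2. A Groebner basis of the Jacobian ideal J(g) in C{p,q} is {-p*q/8 + q^7, p*q^2, p^2 + p*q}; counting standard monomials gives mu = 9. Corank 2; j^3 = p^2*(p + q) has shape L^2 M (L != M), so D-series; mu = 9 gives D_9. f is A_1 but g is D_9, hence not right-equivalent.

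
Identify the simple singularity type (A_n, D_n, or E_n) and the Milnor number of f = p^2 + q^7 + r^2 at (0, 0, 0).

Type A_{6}, Milnor number mu = 6.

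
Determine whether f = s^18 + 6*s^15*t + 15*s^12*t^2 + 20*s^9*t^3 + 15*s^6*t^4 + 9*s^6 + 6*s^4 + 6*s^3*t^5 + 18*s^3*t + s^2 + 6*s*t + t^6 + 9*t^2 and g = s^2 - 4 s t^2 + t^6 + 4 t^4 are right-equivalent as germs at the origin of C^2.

The Hessian of f at 0 has rank 1. Corank 1: A-series; mu = 5 gives A_5. The Hessian of g at 0 has rank 1. Corank 1: A-series; mu = 5 gives A_5. Both have type A_5, hence right-equivalent.

Yes.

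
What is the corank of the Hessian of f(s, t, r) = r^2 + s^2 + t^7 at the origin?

1

Hessian at 0 has rank 2.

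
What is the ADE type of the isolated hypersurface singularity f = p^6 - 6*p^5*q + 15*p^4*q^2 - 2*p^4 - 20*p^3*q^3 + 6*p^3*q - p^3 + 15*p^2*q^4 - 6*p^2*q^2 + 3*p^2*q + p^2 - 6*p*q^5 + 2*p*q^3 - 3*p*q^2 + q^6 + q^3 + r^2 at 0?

A_{2}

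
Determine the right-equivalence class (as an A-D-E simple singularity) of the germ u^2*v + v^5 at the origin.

D_{6}

The Hessian of f at 0 is [[0, 0], [0, 0]] with rank 0, so corank 2. A Groebner basis of the Jacobian ideal J(f) in C{u,v} is {u^2/5 + v^4, u^3, u*v}; counting standard monomials gives mu = 6. Corank 2; j^3 = u^2*v has shape L^2 M (L != M), so D-series; mu = 6 gives D_6.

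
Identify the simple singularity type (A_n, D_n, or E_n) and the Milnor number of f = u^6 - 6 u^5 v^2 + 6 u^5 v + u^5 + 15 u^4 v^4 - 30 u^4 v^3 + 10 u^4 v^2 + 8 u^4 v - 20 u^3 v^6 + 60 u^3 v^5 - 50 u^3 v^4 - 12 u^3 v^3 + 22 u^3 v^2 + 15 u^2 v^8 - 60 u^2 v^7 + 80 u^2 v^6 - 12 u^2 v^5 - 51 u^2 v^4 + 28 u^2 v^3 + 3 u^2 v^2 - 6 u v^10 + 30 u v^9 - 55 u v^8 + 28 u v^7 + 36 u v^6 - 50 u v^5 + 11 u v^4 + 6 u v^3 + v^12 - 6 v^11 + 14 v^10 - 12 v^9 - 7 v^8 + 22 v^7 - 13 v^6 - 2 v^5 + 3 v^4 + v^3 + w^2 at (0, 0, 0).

Type E_8, Milnor number mu = 8.

The Hessian of f at 0 has rank 1. Corank 2; j^3 = v^3 is a perfect cube, so E-series; the 5-jet and mu = 8 give E_8.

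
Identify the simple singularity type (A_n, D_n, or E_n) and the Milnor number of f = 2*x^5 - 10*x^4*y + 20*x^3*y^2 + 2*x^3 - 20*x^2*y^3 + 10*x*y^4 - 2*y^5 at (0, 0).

Type E8, Milnor number mu = 8.

The Hessian of f at 0 is [[0, 0], [0, 0]] with rank 0, so corank 2. A Groebner basis of the Jacobian ideal J(f) in C{x,y} is {y^5, x*y^3 - y^4/4, x^2}; counting standard monomials gives mu = 8. Corank 2; j^3 = 2*x^3 is a perfect cube, so E-series; the 5-jet and mu = 8 give E_8.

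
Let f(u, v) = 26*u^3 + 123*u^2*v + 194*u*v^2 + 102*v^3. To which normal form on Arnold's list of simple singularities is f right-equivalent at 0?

The Hessian of f at 0 has rank 0. Corank 2; j^3 = (2*u + 3*v)*(13*u^2 + 42*u*v + 34*v^2) splits into three distinct lines over C (the quadratic factor has nonzero discriminant), so D_4.

D4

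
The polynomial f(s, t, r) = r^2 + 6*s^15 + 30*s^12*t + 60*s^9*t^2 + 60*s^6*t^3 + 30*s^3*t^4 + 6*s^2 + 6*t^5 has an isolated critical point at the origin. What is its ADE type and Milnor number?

Type A4, Milnor number mu = 4.

The Hessian of f at 0 has rank 2. Corank 1: A-series; mu = 4 gives A_4.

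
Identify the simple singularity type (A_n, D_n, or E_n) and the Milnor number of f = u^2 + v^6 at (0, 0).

The Hessian of f at 0 is [[2, 0], [0, 0]] with rank 1, so corank 1. A Groebner basis of the Jacobian ideal J(f) in C{u,v} is {v^5, u}; counting standard monomials gives mu = 5. Corank 1: A-series; mu = 5 gives A_5.

Type A_{5}, Milnor number mu = 5.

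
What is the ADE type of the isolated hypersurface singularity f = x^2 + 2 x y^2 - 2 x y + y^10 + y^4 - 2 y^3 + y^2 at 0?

A_9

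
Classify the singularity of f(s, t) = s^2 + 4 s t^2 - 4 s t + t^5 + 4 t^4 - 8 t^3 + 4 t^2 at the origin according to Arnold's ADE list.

A_4

The Hessian of f at 0 is [[2, -4], [-4, 8]] with rank 1, so corank 1. A Groebner basis of the Jacobian ideal J(f) in C{s,t} is {s^2 - 4*s*t - 2*s + 4*t, s/2 + t^2 - t}; counting standard monomials gives mu = 4. Corank 1: A-series; mu = 4 gives A_4.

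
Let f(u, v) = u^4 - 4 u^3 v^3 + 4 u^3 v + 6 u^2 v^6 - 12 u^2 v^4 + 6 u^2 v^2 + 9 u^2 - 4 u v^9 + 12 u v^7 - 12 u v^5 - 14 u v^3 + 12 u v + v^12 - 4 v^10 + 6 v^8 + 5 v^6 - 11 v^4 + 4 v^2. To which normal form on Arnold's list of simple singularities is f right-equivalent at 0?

The Hessian of f at 0 has rank 1. Corank 1: A-series; mu = 3 gives A_3.

A_{3}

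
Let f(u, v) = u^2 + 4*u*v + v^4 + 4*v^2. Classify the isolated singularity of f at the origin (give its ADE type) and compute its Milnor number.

Type A3, Milnor number mu = 3.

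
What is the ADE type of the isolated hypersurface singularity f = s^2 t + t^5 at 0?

D_{6}

The Hessian of f at 0 is [[0, 0], [0, 0]] with rank 0, so corank 2. A Groebner basis of the Jacobian ideal J(f) in C{s,t} is {s^2/5 + t^4, s^3, s*t}; counting standard monomials gives mu = 6. Corank 2; j^3 = s^2*t has shape L^2 M (L != M), so D-series; mu = 6 gives D_6.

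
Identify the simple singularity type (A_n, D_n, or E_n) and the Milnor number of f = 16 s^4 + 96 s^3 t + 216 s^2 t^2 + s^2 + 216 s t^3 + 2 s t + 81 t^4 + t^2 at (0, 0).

Type A3, Milnor number mu = 3.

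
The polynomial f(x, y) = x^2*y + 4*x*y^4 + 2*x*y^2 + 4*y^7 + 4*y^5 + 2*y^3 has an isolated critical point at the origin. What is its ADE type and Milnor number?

Type D4, Milnor number mu = 4.

The Hessian of f at 0 has rank 0. Corank 2; j^3 = y*(x^2 + 2*x*y + 2*y^2) splits into three distinct lines over C (the quadratic factor has nonzero discriminant), so D_4.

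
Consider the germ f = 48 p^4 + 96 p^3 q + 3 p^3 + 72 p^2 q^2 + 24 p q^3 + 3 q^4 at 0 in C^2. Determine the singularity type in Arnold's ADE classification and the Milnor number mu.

Type E_6, Milnor number mu = 6.

The Hessian of f at 0 has rank 0. Corank 2; j^3 = 3*p^3 is a perfect cube, so E-series; the 4-jet and mu = 6 give E_6.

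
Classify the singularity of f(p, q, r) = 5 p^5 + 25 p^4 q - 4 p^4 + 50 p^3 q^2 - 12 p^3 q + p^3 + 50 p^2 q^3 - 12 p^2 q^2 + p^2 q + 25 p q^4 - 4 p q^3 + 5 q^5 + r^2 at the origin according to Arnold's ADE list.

The Hessian of f at 0 is [[0, 0, 0], [0, 0, 0], [0, 0, 2]] with rank 1, so corank 2. A Groebner basis of the Jacobian ideal J(f) in C{p,q,r} is {p^3, p^2*q, 2*p^2 + p*q^2, -13*p^2/2 - p*q/2 + q^3, r}; counting standard monomials gives mu = 6. Corank 2; j^3 = p^2*(p + q) has shape L^2 M (L != M), so D-series; mu = 6 gives D_6.

D_6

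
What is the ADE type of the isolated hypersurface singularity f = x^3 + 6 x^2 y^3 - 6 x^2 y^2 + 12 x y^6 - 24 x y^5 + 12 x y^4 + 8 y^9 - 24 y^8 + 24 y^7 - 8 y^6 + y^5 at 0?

E_8

The Hessian of f at 0 has rank 0. Corank 2; j^3 = x^3 is a perfect cube, so E-series; the 5-jet and mu = 8 give E_8.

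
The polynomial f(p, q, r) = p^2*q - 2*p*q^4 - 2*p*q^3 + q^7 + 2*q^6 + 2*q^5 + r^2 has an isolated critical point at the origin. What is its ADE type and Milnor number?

The Hessian of f at 0 is [[0, 0, 0], [0, 0, 0], [0, 0, 2]] with rank 1, so corank 2. A Groebner basis of the Jacobian ideal J(f) in C{p,q,r} is {p^3, p^2*q, p^2/4 + p*q^2, -p^2/4 - p*q + q^3, r}; counting standard monomials gives mu = 6. Corank 2; j^3 = p^2*q has shape L^2 M (L != M), so D-series; mu = 6 gives D_6.

Type D6, Milnor number mu = 6.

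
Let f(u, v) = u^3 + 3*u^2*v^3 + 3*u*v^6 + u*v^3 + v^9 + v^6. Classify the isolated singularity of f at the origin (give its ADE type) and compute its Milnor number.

The Hessian of f at 0 is [[0, 0], [0, 0]] with rank 0, so corank 2. A Groebner basis of the Jacobian ideal J(f) in C{u,v} is {u^3, u*v^2, 3*u^2 + v^3}; counting standard monomials gives mu = 7. Corank 2; j^3 = u^3 is a perfect cube, so E-series; the 4-jet and mu = 7 give E_7.

Type E7, Milnor number mu = 7.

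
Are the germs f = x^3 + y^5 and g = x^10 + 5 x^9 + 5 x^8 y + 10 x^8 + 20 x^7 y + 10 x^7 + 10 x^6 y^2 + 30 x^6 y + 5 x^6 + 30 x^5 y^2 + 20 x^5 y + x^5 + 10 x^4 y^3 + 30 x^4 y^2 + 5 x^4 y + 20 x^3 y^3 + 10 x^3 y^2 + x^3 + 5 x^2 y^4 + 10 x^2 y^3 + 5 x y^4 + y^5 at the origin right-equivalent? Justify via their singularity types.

Yes.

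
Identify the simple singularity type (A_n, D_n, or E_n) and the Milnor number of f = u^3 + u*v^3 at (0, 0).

The Hessian of f at 0 is [[0, 0], [0, 0]] with rank 0, so corank 2. A Groebner basis of the Jacobian ideal J(f) in C{u,v} is {u^3, u*v^2, 3*u^2 + v^3}; counting standard monomials gives mu = 7. Corank 2; j^3 = u^3 is a perfect cube, so E-series; the 4-jet and mu = 7 give E_7.

Type E7, Milnor number mu = 7.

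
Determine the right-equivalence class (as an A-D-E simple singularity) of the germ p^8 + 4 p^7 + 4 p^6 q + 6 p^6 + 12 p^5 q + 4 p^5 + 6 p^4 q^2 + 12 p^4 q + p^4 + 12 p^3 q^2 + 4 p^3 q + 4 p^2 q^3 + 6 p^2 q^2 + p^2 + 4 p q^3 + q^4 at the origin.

A_3

The Hessian of f at 0 is [[2, 0], [0, 0]] with rank 1, so corank 1. A Groebner basis of the Jacobian ideal J(f) in C{p,q} is {q^3, p}; counting standard monomials gives mu = 3. Corank 1: A-series; mu = 3 gives A_3.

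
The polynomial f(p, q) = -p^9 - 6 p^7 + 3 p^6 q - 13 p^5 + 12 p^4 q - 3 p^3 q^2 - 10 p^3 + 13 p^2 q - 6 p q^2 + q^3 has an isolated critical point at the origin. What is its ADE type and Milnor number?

Type D4, Milnor number mu = 4.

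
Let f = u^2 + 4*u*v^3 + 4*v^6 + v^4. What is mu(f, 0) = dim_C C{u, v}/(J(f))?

The Hessian of f at 0 has rank 1. Corank 1: A-series; mu = 3 gives A_3.

3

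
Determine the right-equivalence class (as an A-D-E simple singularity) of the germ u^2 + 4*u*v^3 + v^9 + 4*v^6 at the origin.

A_8

The Hessian of f at 0 has rank 1. Corank 1: A-series; mu = 8 gives A_8.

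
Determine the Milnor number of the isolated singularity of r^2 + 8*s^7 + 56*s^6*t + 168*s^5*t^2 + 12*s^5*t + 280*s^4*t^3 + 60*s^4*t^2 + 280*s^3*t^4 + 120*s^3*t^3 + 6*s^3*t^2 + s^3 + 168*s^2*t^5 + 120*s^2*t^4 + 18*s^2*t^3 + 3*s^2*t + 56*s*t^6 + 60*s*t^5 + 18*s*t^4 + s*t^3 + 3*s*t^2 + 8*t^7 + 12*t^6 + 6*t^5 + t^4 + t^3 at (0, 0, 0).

7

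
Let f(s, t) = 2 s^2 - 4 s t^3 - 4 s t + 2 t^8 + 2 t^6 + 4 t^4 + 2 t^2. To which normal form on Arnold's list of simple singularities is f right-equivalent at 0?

A_{7}

The Hessian of f at 0 is [[4, -4], [-4, 4]] with rank 1, so corank 1. A Groebner basis of the Jacobian ideal J(f) in C{s,t} is {s^3 - 3*s*t^2 + 2*s - 2*t, s^2*t - 2*s*t^2 + s - t, -s + t^3 + t}; counting standard monomials gives mu = 7. Corank 1: A-series; mu = 7 gives A_7.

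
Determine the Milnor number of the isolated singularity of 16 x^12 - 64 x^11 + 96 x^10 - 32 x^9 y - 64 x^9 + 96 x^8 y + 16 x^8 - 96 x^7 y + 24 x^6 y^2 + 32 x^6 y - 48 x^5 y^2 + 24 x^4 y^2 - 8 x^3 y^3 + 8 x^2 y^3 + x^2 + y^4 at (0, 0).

The Hessian of f at 0 is [[2, 0], [0, 0]] with rank 1, so corank 1. A Groebner basis of the Jacobian ideal J(f) in C{x,y} is {y^3, x}; counting standard monomials gives mu = 3. Corank 1: A-series; mu = 3 gives A_3.

3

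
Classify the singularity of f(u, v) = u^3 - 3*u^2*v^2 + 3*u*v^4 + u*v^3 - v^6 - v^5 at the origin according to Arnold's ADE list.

The Hessian of f at 0 is [[0, 0], [0, 0]] with rank 0, so corank 2. A Groebner basis of the Jacobian ideal J(f) in C{u,v} is {-u^2 + v^4 - v^3/3, u^3, u^2*v + u^2/3 + v^3/9, -u^2 + u*v^2 - v^3/3}; counting standard monomials gives mu = 7. Corank 2; j^3 = u^3 is a perfect cube, so E-series; the 4-jet and mu = 7 give E_7.

E_{7}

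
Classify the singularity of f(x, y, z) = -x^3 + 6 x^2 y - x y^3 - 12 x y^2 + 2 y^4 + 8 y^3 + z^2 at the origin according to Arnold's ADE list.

E7

The Hessian of f at 0 is [[0, 0, 0], [0, 0, 0], [0, 0, 2]] with rank 1, so corank 2. A Groebner basis of the Jacobian ideal J(f) in C{x,y,z} is {x^3 - 6*x^2*y - 48*x^2 + 192*x*y - 192*y^2, 6*x^2 + x*y^2 - 24*x*y + 24*y^2, 3*x^2 - 12*x*y + y^3 + 12*y^2, z}; counting standard monomials gives mu = 7. Corank 2; j^3 = -(x - 2*y)^3 is a perfect cube, so E-series; the 4-jet and mu = 7 give E_7.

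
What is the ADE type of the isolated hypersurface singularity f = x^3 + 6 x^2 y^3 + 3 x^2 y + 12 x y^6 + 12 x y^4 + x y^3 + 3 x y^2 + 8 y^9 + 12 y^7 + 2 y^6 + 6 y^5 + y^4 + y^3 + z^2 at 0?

The Hessian of f at 0 has rank 1. Corank 2; j^3 = (x + y)^3 is a perfect cube, so E-series; the 4-jet and mu = 7 give E_7.

E_{7}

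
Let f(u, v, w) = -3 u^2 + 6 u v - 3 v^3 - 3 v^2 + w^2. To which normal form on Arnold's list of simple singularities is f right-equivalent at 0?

A_{2}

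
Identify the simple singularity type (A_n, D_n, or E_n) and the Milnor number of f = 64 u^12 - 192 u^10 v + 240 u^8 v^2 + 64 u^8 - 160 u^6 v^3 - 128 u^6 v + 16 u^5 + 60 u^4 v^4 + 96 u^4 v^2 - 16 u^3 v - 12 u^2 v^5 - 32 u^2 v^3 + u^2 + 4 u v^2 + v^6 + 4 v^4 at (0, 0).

Type A_5, Milnor number mu = 5.

The Hessian of f at 0 has rank 1. Corank 1: A-series; mu = 5 gives A_5.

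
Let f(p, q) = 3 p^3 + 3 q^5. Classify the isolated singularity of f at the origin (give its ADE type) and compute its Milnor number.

Type E_8, Milnor number mu = 8.

The Hessian of f at 0 has rank 0. Corank 2; j^3 = 3*p^3 is a perfect cube, so E-series; the 5-jet and mu = 8 give E_8.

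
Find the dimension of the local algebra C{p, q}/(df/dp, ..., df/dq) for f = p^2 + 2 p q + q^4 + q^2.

3

The Hessian of f at 0 has rank 1. Corank 1: A-series; mu = 3 gives A_3.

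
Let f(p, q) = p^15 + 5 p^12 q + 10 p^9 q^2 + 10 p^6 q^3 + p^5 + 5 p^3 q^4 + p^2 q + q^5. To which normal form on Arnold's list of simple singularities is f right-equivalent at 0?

The Hessian of f at 0 has rank 0. Corank 2; j^3 = p^2*q has shape L^2 M (L != M), so D-series; mu = 6 gives D_6.

D_{6}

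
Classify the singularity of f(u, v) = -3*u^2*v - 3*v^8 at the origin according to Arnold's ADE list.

D_{9}

The Hessian of f at 0 has rank 0. Corank 2; j^3 = -3*u^2*v has shape L^2 M (L != M), so D-series; mu = 9 gives D_9.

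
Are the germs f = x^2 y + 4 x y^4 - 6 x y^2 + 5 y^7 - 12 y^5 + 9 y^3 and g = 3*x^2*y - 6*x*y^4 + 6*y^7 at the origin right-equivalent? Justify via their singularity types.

Yes.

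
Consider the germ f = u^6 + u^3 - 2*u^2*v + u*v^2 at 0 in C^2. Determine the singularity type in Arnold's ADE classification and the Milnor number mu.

The Hessian of f at 0 has rank 0. Corank 2; j^3 = u*(u - v)^2 has shape L^2 M (L != M), so D-series; mu = 7 gives D_7.

Type D_{7}, Milnor number mu = 7.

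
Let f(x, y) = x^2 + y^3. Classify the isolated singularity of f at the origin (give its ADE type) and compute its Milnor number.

The Hessian of f at 0 is [[2, 0], [0, 0]] with rank 1, so corank 1. A Groebner basis of the Jacobian ideal J(f) in C{x,y} is {y^2, x}; counting standard monomials gives mu = 2. Corank 1: A-series; mu = 2 gives A_2.

Type A_2, Milnor number mu = 2.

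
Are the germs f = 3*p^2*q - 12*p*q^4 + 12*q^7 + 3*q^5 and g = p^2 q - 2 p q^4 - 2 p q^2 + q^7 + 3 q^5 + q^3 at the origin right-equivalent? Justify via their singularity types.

Yes.

The Hessian of f at 0 is [[0, 0], [0, 0]] with rank 0, so corank 2. A Groebner basis of the Jacobian ideal J(f) in C{p,q} is {-p*q/2 + q^4, p*q^2, p^2 + 5*p*q/2}; counting standard monomials gives mu = 6. Corank 2; j^3 = 3*p^2*q has shape L^2 M (L != M), so D-series; mu = 6 gives D_6. The Hessian of g at 0 is [[0, 0], [0, 0]] with rank 0, so corank 2. A Groebner basis of the Jacobian ideal J(g) in C{p,q} is {-p*q + q^4 + q^2, p*q^2 - q^3, p^2 + 3*p*q - 4*q^2}; counting standard monomials gives mu = 6. Corank 2; j^3 = q*(p - q)^2 has shape L^2 M (L != M), so D-series; mu = 6 gives D_6. Both have type D_6, hence right-equivalent.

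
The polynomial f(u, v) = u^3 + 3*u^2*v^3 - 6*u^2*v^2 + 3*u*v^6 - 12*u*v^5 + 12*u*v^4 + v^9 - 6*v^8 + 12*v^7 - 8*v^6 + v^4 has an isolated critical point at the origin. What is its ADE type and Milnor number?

Type E6, Milnor number mu = 6.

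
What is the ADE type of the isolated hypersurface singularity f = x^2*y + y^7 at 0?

D_{8}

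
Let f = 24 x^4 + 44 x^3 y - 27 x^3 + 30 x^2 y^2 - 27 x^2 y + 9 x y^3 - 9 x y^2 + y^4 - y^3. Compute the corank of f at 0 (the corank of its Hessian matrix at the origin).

The Hessian at 0 is [[0, 0], [0, 0]] of rank 0; hence corank 2.

2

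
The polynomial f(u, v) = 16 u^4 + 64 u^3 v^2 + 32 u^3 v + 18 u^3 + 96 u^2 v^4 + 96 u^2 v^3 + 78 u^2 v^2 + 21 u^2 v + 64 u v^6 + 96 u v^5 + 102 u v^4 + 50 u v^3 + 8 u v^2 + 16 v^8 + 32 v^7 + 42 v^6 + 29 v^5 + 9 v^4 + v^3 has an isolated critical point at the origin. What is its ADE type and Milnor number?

Type D_5, Milnor number mu = 5.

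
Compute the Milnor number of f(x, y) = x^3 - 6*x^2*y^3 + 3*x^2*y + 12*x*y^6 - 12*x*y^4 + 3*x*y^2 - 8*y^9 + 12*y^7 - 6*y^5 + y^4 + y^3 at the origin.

6

The Hessian of f at 0 has rank 0. Corank 2; j^3 = (x + y)^3 is a perfect cube, so E-series; the 4-jet and mu = 6 give E_6.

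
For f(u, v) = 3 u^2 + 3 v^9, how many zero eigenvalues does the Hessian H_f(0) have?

The Hessian at 0 is [[6, 0], [0, 0]] of rank 1; hence corank 1.

1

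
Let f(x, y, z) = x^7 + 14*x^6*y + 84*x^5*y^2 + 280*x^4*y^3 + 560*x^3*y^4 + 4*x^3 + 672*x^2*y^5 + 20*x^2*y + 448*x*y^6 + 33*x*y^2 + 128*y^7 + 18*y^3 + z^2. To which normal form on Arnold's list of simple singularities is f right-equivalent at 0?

D8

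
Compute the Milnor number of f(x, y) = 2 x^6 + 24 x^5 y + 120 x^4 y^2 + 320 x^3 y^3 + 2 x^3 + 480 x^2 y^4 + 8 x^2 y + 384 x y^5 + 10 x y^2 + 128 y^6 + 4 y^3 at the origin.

7

The Hessian of f at 0 has rank 0. Corank 2; j^3 = 2*(x + y)^2*(x + 2*y) has shape L^2 M (L != M), so D-series; mu = 7 gives D_7.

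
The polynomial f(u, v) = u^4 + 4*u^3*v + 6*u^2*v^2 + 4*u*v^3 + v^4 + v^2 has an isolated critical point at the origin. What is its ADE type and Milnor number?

Type A3, Milnor number mu = 3.

The Hessian of f at 0 has rank 1. Corank 1: A-series; mu = 3 gives A_3.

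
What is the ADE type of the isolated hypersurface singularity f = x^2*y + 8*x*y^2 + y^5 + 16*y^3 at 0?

D_6

The Hessian of f at 0 is [[0, 0], [0, 0]] with rank 0, so corank 2. A Groebner basis of the Jacobian ideal J(f) in C{x,y} is {x^2/5 + y^4 - 16*y^2/5, x^3 + 64*y^3, x*y + 4*y^2}; counting standard monomials gives mu = 6. Corank 2; j^3 = y*(x + 4*y)^2 has shape L^2 M (L != M), so D-series; mu = 6 gives D_6.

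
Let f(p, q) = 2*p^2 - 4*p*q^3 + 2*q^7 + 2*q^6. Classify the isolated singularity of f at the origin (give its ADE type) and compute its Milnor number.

Type A_{6}, Milnor number mu = 6.

The Hessian of f at 0 is [[4, 0], [0, 0]] with rank 1, so corank 1. A Groebner basis of the Jacobian ideal J(f) in C{p,q} is {-p + q^3, p^2}; counting standard monomials gives mu = 6. Corank 1: A-series; mu = 6 gives A_6.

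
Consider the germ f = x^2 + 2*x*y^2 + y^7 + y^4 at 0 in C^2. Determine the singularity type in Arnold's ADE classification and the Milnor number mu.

The Hessian of f at 0 has rank 1. Corank 1: A-series; mu = 6 gives A_6.

Type A6, Milnor number mu = 6.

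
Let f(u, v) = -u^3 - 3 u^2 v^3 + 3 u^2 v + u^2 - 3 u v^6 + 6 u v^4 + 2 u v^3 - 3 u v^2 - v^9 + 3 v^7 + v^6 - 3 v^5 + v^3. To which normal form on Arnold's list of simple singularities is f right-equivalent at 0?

The Hessian of f at 0 has rank 1. Corank 1: A-series; mu = 2 gives A_2.

A_2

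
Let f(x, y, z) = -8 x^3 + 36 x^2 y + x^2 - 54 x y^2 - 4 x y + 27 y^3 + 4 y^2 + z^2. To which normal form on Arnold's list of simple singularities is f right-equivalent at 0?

A2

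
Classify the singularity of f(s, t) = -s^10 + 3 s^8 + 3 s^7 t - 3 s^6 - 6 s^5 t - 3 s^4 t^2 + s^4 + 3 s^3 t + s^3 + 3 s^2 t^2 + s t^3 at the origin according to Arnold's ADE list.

E_7

The Hessian of f at 0 has rank 0. Corank 2; j^3 = s^3 is a perfect cube, so E-series; the 4-jet and mu = 7 give E_7.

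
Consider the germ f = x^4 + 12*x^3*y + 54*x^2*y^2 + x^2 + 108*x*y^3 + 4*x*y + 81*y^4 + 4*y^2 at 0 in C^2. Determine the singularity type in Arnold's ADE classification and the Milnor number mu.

The Hessian of f at 0 has rank 1. Corank 1: A-series; mu = 3 gives A_3.

Type A_3, Milnor number mu = 3.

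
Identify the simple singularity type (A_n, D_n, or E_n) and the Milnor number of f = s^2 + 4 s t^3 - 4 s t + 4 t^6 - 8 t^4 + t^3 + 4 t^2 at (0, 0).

Type A_2, Milnor number mu = 2.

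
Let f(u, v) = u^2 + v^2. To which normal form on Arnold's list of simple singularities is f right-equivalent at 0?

The Hessian of f at 0 is [[2, 0], [0, 2]] with rank 2, so corank 0. A Groebner basis of the Jacobian ideal J(f) in C{u,v} is {u, v}; counting standard monomials gives mu = 1. Corank 0: nondegenerate Morse point, so A_1.

A_{1}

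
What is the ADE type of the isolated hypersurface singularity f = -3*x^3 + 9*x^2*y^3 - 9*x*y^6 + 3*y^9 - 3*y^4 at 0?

The Hessian of f at 0 has rank 0. Corank 2; j^3 = -3*x^3 is a perfect cube, so E-series; the 4-jet and mu = 6 give E_6.

E_6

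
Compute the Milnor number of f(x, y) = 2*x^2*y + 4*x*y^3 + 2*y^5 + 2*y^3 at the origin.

4

The Hessian of f at 0 is [[0, 0], [0, 0]] with rank 0, so corank 2. A Groebner basis of the Jacobian ideal J(f) in C{x,y} is {y^3, x^2 + 3*y^2, x*y}; counting standard monomials gives mu = 4. Corank 2; j^3 = 2*y*(x^2 + y^2) splits into three distinct lines over C (the quadratic factor has nonzero discriminant), so D_4.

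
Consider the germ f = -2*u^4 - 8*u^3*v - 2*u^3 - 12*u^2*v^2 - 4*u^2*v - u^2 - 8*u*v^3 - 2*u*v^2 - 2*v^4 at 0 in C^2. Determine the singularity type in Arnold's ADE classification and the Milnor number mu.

Type A_3, Milnor number mu = 3.

The Hessian of f at 0 is [[-2, 0], [0, 0]] with rank 1, so corank 1. A Groebner basis of the Jacobian ideal J(f) in C{u,v} is {u^2, u*v, u + v^2}; counting standard monomials gives mu = 3. Corank 1: A-series; mu = 3 gives A_3.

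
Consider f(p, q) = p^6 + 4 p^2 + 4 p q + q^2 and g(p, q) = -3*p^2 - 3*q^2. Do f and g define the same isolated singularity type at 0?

The Hessian of f at 0 is [[8, 4], [4, 2]] with rank 1, so corank 1. A Groebner basis of the Jacobian ideal J(f) in C{p,q} is {q^5, p + q/2}; counting standard monomials gives mu = 5. Corank 1: A-series; mu = 5 gives A_5. The Hessian of g at 0 is [[-6, 0], [0, -6]] with rank 2, so corank 0. A Groebner basis of the Jacobian ideal J(g) in C{p,q} is {p, q}; counting standard monomials gives mu = 1. Corank 0: nondegenerate Morse point, so A_1. f is A_5 but g is A_1, hence not right-equivalent.

No.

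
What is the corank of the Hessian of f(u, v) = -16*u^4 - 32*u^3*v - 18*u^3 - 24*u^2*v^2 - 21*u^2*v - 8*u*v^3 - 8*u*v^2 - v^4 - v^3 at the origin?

2

Hessian at 0 has rank 0.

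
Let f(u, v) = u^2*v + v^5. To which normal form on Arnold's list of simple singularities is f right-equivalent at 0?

D6

The Hessian of f at 0 has rank 0. Corank 2; j^3 = u^2*v has shape L^2 M (L != M), so D-series; mu = 6 gives D_6.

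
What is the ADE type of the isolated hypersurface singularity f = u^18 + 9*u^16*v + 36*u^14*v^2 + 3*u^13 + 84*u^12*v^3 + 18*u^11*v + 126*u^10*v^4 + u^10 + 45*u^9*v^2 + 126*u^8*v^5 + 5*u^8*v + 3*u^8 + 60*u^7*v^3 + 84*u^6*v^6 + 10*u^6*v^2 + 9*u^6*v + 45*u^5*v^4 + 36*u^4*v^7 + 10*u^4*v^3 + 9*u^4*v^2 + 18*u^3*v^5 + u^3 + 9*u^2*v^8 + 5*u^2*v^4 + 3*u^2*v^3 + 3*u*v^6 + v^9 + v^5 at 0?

E8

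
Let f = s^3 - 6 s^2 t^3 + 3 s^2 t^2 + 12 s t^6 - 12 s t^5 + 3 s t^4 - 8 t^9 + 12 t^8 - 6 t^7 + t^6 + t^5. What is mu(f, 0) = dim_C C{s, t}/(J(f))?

The Hessian of f at 0 has rank 0. Corank 2; j^3 = s^3 is a perfect cube, so E-series; the 5-jet and mu = 8 give E_8.

8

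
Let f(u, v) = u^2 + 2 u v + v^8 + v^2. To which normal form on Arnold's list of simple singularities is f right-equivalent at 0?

A_{7}

The Hessian of f at 0 is [[2, 2], [2, 2]] with rank 1, so corank 1. A Groebner basis of the Jacobian ideal J(f) in C{u,v} is {v^7, u + v}; counting standard monomials gives mu = 7. Corank 1: A-series; mu = 7 gives A_7.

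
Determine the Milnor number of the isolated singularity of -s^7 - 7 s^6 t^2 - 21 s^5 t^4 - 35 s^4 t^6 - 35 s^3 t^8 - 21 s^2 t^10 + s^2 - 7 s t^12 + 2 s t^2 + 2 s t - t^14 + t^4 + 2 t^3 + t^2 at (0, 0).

6

The Hessian of f at 0 has rank 1. Corank 1: A-series; mu = 6 gives A_6.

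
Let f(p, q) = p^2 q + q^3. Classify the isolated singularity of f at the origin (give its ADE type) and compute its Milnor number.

Type D_4, Milnor number mu = 4.

The Hessian of f at 0 is [[0, 0], [0, 0]] with rank 0, so corank 2. A Groebner basis of the Jacobian ideal J(f) in C{p,q} is {q^3, p^2 + 3*q^2, p*q}; counting standard monomials gives mu = 4. Corank 2; j^3 = q*(p^2 + q^2) splits into three distinct lines over C (the quadratic factor has nonzero discriminant), so D_4.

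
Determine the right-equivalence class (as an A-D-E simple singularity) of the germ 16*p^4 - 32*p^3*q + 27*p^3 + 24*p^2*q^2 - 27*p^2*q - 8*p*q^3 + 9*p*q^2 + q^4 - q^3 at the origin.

The Hessian of f at 0 is [[0, 0], [0, 0]] with rank 0, so corank 2. A Groebner basis of the Jacobian ideal J(f) in C{p,q} is {q^4, p*q^2 - 7*q^3/18, p^2 - 2*p*q/3 + q^2/9}; counting standard monomials gives mu = 6. Corank 2; j^3 = (3*p - q)^3 is a perfect cube, so E-series; the 4-jet and mu = 6 give E_6.

E_6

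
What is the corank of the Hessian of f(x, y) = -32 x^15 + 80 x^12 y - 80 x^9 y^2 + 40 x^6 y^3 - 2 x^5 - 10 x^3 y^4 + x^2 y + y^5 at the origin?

2

The Hessian at 0 is [[0, 0], [0, 0]] of rank 0; hence corank 2.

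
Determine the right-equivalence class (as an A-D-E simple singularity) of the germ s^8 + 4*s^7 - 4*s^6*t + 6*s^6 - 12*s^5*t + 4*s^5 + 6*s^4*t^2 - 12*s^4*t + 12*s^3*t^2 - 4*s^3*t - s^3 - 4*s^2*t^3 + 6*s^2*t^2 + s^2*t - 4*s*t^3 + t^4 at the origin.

D_{5}

The Hessian of f at 0 has rank 0. Corank 2; j^3 = -s^2*(s - t) has shape L^2 M (L != M), so D-series; mu = 5 gives D_5.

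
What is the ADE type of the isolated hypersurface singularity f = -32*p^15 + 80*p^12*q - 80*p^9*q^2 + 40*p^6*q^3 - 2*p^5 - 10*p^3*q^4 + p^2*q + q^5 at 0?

The Hessian of f at 0 has rank 0. Corank 2; j^3 = p^2*q has shape L^2 M (L != M), so D-series; mu = 6 gives D_6.

D_{6}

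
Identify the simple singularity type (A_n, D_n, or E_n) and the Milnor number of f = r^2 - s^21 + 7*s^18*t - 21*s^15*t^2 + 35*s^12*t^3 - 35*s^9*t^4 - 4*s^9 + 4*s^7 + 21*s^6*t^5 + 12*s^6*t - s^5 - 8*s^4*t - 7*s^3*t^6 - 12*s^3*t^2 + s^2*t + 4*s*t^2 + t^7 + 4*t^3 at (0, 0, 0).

Type D_{8}, Milnor number mu = 8.

The Hessian of f at 0 is [[0, 0, 0], [0, 0, 0], [0, 0, 2]] with rank 1, so corank 2. A Groebner basis of the Jacobian ideal J(f) in C{s,t,r} is {-32*s^2/249 + s*t^3 - 1273*s*t/1992 - 761*t^2/996, 8*s^2/83 + 595*s*t/1328 + t^4 + 339*t^2/664, s^3 - 12*s*t^2 - 16*t^3, s^2*t + 4*s*t^2 + 4*t^3, r}; counting standard monomials gives mu = 8. Corank 2; j^3 = t*(s + 2*t)^2 has shape L^2 M (L != M), so D-series; mu = 8 gives D_8.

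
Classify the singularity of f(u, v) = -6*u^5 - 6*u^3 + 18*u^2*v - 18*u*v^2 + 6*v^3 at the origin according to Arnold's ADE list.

The Hessian of f at 0 has rank 0. Corank 2; j^3 = -6*(u - v)^3 is a perfect cube, so E-series; the 5-jet and mu = 8 give E_8.

E_8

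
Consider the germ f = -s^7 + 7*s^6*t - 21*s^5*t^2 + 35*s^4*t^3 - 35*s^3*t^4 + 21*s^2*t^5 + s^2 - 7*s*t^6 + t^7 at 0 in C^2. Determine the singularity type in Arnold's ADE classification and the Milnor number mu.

The Hessian of f at 0 has rank 1. Corank 1: A-series; mu = 6 gives A_6.

Type A_6, Milnor number mu = 6.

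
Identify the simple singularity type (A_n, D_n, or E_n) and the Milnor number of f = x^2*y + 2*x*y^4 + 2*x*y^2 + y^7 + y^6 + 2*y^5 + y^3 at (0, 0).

Type D_{7}, Milnor number mu = 7.

The Hessian of f at 0 is [[0, 0], [0, 0]] with rank 0, so corank 2. A Groebner basis of the Jacobian ideal J(f) in C{x,y} is {x*y + y^4 + y^2, x^3 - x^2/2 - x*y + y^3 - y^2/2, x^2*y + x^2/3 + 2*x*y/3 - y^3 + y^2/3, -x^2/6 + x*y^2 - x*y/3 + y^3 - y^2/6}; counting standard monomials gives mu = 7. Corank 2; j^3 = y*(x + y)^2 has shape L^2 M (L != M), so D-series; mu = 7 gives D_7.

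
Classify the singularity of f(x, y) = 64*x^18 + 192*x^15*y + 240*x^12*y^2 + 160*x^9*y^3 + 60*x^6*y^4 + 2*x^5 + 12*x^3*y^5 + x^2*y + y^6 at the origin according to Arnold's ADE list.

D_7

The Hessian of f at 0 has rank 0. Corank 2; j^3 = x^2*y has shape L^2 M (L != M), so D-series; mu = 7 gives D_7.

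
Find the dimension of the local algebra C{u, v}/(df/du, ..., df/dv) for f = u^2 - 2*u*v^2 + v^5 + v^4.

4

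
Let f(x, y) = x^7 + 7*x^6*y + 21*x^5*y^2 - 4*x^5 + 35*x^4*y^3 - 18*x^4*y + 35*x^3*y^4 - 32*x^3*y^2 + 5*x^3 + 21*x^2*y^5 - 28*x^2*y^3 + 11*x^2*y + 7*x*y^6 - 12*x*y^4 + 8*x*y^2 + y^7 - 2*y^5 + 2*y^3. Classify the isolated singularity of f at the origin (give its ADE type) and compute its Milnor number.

Type D_{4}, Milnor number mu = 4.

The Hessian of f at 0 has rank 0. Corank 2; j^3 = (x + y)*(5*x^2 + 6*x*y + 2*y^2) splits into three distinct lines over C (the quadratic factor has nonzero discriminant), so D_4.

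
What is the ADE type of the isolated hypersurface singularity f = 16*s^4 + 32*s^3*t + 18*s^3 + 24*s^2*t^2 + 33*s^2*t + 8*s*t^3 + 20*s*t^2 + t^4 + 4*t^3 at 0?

The Hessian of f at 0 is [[0, 0], [0, 0]] with rank 0, so corank 2. A Groebner basis of the Jacobian ideal J(f) in C{s,t} is {s*t^2 + 27*s*t/4 + 9*t^2/2, -81*s*t/8 + t^3 - 27*t^2/4, s^2 + 7*s*t/6 + t^2/3}; counting standard monomials gives mu = 5. Corank 2; j^3 = (2*s + t)*(3*s + 2*t)^2 has shape L^2 M (L != M), so D-series; mu = 5 gives D_5.

D5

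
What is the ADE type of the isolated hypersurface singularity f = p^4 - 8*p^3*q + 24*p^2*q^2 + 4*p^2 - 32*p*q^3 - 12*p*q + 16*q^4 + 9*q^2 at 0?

A_3

The Hessian of f at 0 has rank 1. Corank 1: A-series; mu = 3 gives A_3.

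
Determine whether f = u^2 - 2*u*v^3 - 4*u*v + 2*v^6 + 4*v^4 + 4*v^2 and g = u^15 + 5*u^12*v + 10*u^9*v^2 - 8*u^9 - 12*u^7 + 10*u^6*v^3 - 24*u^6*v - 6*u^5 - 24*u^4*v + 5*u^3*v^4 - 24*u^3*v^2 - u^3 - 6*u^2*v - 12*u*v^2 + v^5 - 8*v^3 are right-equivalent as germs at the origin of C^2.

No.

The Hessian of f at 0 has rank 1. Corank 1: A-series; mu = 5 gives A_5. The Hessian of g at 0 has rank 0. Corank 2; j^3 = -(u + 2*v)^3 is a perfect cube, so E-series; the 5-jet and mu = 8 give E_8. f is A_5 but g is E_8, hence not right-equivalent.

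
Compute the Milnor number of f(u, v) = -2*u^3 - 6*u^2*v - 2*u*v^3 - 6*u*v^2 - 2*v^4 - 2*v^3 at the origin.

The Hessian of f at 0 has rank 0. Corank 2; j^3 = -2*(u + v)^3 is a perfect cube, so E-series; the 4-jet and mu = 7 give E_7.

7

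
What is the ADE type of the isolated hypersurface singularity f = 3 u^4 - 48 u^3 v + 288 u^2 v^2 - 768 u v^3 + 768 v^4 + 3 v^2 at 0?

A_{3}

The Hessian of f at 0 has rank 1. Corank 1: A-series; mu = 3 gives A_3.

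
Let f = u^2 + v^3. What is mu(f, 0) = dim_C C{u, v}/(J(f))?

2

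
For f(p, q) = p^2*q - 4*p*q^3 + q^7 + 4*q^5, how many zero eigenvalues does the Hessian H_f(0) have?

2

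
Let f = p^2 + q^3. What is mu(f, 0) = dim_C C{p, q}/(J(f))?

The Hessian of f at 0 is [[2, 0], [0, 0]] with rank 1, so corank 1. A Groebner basis of the Jacobian ideal J(f) in C{p,q} is {q^2, p}; counting standard monomials gives mu = 2. Corank 1: A-series; mu = 2 gives A_2.

2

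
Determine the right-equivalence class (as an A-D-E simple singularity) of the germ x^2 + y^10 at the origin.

The Hessian of f at 0 is [[2, 0], [0, 0]] with rank 1, so corank 1. A Groebner basis of the Jacobian ideal J(f) in C{x,y} is {y^9, x}; counting standard monomials gives mu = 9. Corank 1: A-series; mu = 9 gives A_9.

A9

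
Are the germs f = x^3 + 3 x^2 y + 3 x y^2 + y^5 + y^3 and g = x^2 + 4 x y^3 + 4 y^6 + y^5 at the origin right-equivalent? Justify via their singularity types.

The Hessian of f at 0 is [[0, 0], [0, 0]] with rank 0, so corank 2. A Groebner basis of the Jacobian ideal J(f) in C{x,y} is {y^4, x^2 + 2*x*y + y^2}; counting standard monomials gives mu = 8. Corank 2; j^3 = (x + y)^3 is a perfect cube, so E-series; the 5-jet and mu = 8 give E_8. The Hessian of g at 0 is [[2, 0], [0, 0]] with rank 1, so corank 1. A Groebner basis of the Jacobian ideal J(g) in C{x,y} is {x/2 + y^3, x^2, x*y}; counting standard monomials gives mu = 4. Corank 1: A-series; mu = 4 gives A_4. f is E_8 but g is A_4, hence not right-equivalent.

No.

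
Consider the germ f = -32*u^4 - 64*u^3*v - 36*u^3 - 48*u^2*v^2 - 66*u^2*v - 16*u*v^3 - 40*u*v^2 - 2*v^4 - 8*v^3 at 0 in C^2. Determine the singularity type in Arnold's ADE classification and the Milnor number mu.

The Hessian of f at 0 is [[0, 0], [0, 0]] with rank 0, so corank 2. A Groebner basis of the Jacobian ideal J(f) in C{u,v} is {u*v^2 + 27*u*v/4 + 9*v^2/2, -81*u*v/8 + v^3 - 27*v^2/4, u^2 + 7*u*v/6 + v^2/3}; counting standard monomials gives mu = 5. Corank 2; j^3 = -2*(2*u + v)*(3*u + 2*v)^2 has shape L^2 M (L != M), so D-series; mu = 5 gives D_5.

Type D_{5}, Milnor number mu = 5.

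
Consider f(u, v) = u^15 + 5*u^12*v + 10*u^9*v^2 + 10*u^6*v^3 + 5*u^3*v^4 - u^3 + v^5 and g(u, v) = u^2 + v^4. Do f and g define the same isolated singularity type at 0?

No.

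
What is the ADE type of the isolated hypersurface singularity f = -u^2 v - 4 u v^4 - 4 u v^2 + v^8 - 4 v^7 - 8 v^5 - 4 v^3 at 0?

D_9

The Hessian of f at 0 is [[0, 0], [0, 0]] with rank 0, so corank 2. A Groebner basis of the Jacobian ideal J(f) in C{u,v} is {u^2*v^2 + 4*u^2*v - 2*u^2 + 16*u*v^2 - 6*u*v + 16*v^3 - 4*v^2, -u^2*v + u^2/2 + u*v^3 - 4*u*v^2 + u*v - 4*v^3, u*v/2 + v^4 + v^2, u^3 + 6*u^2*v + 12*u*v^2 + 8*v^3}; counting standard monomials gives mu = 9. Corank 2; j^3 = -v*(u + 2*v)^2 has shape L^2 M (L != M), so D-series; mu = 9 gives D_9.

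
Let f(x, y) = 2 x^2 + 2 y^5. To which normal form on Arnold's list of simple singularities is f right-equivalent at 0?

The Hessian of f at 0 has rank 1. Corank 1: A-series; mu = 4 gives A_4.

A4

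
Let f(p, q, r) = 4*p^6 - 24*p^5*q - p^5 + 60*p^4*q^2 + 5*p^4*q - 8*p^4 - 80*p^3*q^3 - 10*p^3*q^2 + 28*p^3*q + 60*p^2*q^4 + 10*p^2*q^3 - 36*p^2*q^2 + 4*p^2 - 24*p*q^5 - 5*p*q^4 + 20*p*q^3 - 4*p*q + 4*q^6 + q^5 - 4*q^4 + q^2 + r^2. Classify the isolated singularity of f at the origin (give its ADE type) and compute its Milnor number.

Type A_{4}, Milnor number mu = 4.

The Hessian of f at 0 has rank 2. Corank 1: A-series; mu = 4 gives A_4.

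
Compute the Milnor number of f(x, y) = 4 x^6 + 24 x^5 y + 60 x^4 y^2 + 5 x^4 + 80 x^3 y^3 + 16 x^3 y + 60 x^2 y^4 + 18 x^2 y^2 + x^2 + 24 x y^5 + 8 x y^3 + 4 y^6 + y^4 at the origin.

3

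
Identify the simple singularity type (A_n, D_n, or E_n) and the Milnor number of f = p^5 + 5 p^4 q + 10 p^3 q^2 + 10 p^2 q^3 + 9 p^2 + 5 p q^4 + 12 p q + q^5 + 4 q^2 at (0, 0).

Type A4, Milnor number mu = 4.

The Hessian of f at 0 has rank 1. Corank 1: A-series; mu = 4 gives A_4.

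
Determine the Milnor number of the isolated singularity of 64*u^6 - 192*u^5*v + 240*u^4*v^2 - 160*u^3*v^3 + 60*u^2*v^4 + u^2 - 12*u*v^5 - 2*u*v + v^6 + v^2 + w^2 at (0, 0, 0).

The Hessian of f at 0 has rank 2. Corank 1: A-series; mu = 5 gives A_5.

5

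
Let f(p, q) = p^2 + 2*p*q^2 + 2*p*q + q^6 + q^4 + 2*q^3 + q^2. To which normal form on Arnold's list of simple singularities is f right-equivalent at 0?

The Hessian of f at 0 is [[2, 2], [2, 2]] with rank 1, so corank 1. A Groebner basis of the Jacobian ideal J(f) in C{p,q} is {p^3 + 3*p^2 + 5*p*q - 2*p - 2*q, p^2*q - 2*p^2 - 3*p*q + p + q, p + q^2 + q}; counting standard monomials gives mu = 5. Corank 1: A-series; mu = 5 gives A_5.

A_{5}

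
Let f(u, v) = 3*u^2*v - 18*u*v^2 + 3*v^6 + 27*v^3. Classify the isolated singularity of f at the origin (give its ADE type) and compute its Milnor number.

The Hessian of f at 0 has rank 0. Corank 2; j^3 = 3*v*(u - 3*v)^2 has shape L^2 M (L != M), so D-series; mu = 7 gives D_7.

Type D7, Milnor number mu = 7.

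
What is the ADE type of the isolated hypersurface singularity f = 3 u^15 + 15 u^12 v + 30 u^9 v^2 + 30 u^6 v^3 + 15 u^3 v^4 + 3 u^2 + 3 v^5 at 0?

The Hessian of f at 0 has rank 1. Corank 1: A-series; mu = 4 gives A_4.

A4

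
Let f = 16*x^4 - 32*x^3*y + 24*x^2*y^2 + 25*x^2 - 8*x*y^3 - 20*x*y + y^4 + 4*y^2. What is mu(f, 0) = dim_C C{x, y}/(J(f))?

3

The Hessian of f at 0 is [[50, -20], [-20, 8]] with rank 1, so corank 1. A Groebner basis of the Jacobian ideal J(f) in C{x,y} is {y^3, x - 2*y/5}; counting standard monomials gives mu = 3. Corank 1: A-series; mu = 3 gives A_3.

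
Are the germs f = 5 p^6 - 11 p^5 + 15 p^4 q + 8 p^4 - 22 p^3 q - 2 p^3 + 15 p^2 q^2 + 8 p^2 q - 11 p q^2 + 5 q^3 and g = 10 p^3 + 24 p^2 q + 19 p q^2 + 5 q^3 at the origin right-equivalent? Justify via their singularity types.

The Hessian of f at 0 is [[0, 0], [0, 0]] with rank 0, so corank 2. A Groebner basis of the Jacobian ideal J(f) in C{p,q} is {q^3, p^2 + q^2/2, p*q - q^2/2}; counting standard monomials gives mu = 4. Corank 2; j^3 = -(p - q)*(2*p^2 - 6*p*q + 5*q^2) splits into three distinct lines over C (the quadratic factor has nonzero discriminant), so D_4. The Hessian of g at 0 is [[0, 0], [0, 0]] with rank 0, so corank 2. A Groebner basis of the Jacobian ideal J(g) in C{p,q} is {q^3, p^2 - q^2/6, p*q + q^2/2}; counting standard monomials gives mu = 4. Corank 2; j^3 = (p + q)*(10*p^2 + 14*p*q + 5*q^2) splits into three distinct lines over C (the quadratic factor has nonzero discriminant), so D_4. Both have type D_4, hence right-equivalent.

Yes.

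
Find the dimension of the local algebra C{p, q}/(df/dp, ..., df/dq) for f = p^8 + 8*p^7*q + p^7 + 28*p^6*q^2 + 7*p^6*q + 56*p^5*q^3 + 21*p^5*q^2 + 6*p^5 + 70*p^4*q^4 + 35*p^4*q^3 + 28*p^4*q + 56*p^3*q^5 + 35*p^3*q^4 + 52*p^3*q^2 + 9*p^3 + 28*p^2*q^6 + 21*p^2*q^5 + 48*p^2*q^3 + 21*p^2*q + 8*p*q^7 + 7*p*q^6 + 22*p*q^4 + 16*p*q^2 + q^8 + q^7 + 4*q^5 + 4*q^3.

9

The Hessian of f at 0 has rank 0. Corank 2; j^3 = (p + q)*(3*p + 2*q)^2 has shape L^2 M (L != M), so D-series; mu = 9 gives D_9.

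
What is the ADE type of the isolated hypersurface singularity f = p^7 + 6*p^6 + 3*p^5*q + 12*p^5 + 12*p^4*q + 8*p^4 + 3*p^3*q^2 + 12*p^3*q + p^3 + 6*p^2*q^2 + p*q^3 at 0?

E_7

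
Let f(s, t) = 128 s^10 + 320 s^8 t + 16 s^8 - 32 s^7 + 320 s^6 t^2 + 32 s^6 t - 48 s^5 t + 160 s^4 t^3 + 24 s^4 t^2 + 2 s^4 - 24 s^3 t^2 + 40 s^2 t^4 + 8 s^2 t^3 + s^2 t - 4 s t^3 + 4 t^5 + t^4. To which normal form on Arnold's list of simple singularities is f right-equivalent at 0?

D_5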